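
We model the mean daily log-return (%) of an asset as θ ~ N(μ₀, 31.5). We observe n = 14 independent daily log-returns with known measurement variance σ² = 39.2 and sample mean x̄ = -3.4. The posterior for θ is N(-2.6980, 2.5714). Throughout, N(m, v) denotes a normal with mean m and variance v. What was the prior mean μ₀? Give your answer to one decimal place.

μ₀ = 5.2

The posterior mean is a precision-weighted average: μ_n = (τ₀μ₀ + τ_data·x̄)/(τ₀+τ_data), with τ₀=1/σ₀² and τ_data=n/σ².
Here τ₀ = 1/31.5 = 0.031746 and τ_data = 14/39.2 = 0.357143, so τ_n = 0.388889.
Rearranging for μ₀: μ₀ = (μ_n·τ_n − τ_data·x̄)/τ₀ = (-2.6980·0.388889 − 0.357143·-3.4) / 0.031746 = 0.165064/0.031746 ≈ 5.2.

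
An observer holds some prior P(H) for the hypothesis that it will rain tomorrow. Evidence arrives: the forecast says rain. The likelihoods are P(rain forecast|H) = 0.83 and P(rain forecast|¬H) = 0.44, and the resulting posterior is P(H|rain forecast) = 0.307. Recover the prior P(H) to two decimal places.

In odds form, posterior odds = prior odds × likelihood ratio, so prior odds = posterior odds ÷ LR.
Posterior odds = 0.307/(1−0.307) = 0.4430. LR = 0.83/0.44 = 1.8864.
Prior odds = 0.4430/1.8864 = 0.2348, so P(H) = 0.2348/(1+0.2348) ≈ 0.19.

P(H) = 0.19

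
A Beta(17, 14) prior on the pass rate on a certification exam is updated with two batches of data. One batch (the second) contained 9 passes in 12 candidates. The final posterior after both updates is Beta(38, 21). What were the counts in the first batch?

12 passes and 4 failures

Sequential conjugate updates are equivalent to a single update on the pooled data, so total successes = posterior α − prior α and total failures = posterior β − prior β.
Total across both batches: 38−17=21 passes, 21−14=7 failures.
Subtract the second batch: 21−9=12 passes and 7−3=4 failures.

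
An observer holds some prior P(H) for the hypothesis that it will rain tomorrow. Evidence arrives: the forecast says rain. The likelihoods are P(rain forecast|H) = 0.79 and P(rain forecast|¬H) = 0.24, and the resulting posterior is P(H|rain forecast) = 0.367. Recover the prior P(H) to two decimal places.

P(H) = 0.15

In odds form, posterior odds = prior odds × likelihood ratio, so prior odds = posterior odds ÷ LR.
Posterior odds = 0.367/(1−0.367) = 0.5798. LR = 0.79/0.24 = 3.2917.
Prior odds = 0.5798/3.2917 = 0.1761, so P(H) = 0.1761/(1+0.1761) ≈ 0.15.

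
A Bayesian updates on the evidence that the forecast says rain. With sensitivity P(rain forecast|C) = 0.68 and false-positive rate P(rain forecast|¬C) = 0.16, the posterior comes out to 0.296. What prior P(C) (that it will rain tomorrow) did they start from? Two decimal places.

In odds form, posterior odds = prior odds × likelihood ratio, so prior odds = posterior odds ÷ LR.
Posterior odds = 0.296/(1−0.296) = 0.4205. LR = 0.68/0.16 = 4.2500.
Prior odds = 0.4205/4.2500 = 0.0989, so P(C) = 0.0989/(1+0.0989) ≈ 0.09.

P(C) = 0.09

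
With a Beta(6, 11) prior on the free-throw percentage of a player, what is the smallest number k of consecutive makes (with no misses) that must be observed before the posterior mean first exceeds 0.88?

After k makes and 0 misses the posterior is Beta(6+k, 11), with mean (6+k)/(6+11+k).
Set (6+k)/(17+k) > 0.88 and solve: k > (0.88·17 − 6)/(1 − 0.88) = 74.667.
The smallest integer exceeding 74.667 is 75, and checking k=75: (81)/(92) = 0.8804 > 0.88.

k = 75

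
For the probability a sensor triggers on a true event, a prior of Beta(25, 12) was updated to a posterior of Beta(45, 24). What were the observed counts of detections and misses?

Under Beta–binomial conjugacy the posterior parameters are (α+s, β+f).
Match parameters: s=45−25=20, f=24−12=12.

20 detections and 12 misses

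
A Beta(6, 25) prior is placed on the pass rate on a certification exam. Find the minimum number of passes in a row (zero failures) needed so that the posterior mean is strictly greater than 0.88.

After k passes and 0 failures the posterior is Beta(6+k, 25), with mean (6+k)/(6+25+k).
Set (6+k)/(31+k) > 0.88 and solve: k > (0.88·31 − 6)/(1 − 0.88) = 177.333.
The smallest integer exceeding 177.333 is 178.

k = 178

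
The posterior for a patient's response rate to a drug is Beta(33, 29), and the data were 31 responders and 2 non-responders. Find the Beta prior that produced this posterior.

Under Beta–binomial conjugacy the posterior parameters are (α+s, β+f).
Subtract the data counts: 33−31=2, 29−2=27.

Beta(2, 27)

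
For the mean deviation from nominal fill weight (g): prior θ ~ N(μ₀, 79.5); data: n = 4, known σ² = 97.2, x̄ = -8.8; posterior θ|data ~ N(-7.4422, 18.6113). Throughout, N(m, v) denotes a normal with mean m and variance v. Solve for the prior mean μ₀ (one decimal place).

μ₀ = -3.0

The posterior mean is a precision-weighted average: μ_n = (τ₀μ₀ + τ_data·x̄)/(τ₀+τ_data), with τ₀=1/σ₀² and τ_data=n/σ².
Here τ₀ = 1/79.5 = 0.012579 and τ_data = 4/97.2 = 0.041152, so τ_n = 0.053731.
Rearranging for μ₀: μ₀ = (μ_n·τ_n − τ_data·x̄)/τ₀ = (-7.4422·0.053731 − 0.041152·-8.8) / 0.012579 = -0.037739/0.012579 ≈ -3.0.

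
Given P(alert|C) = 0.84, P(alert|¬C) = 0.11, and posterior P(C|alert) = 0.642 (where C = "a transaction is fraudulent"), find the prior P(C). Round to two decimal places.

In odds form, posterior odds = prior odds × likelihood ratio, so prior odds = posterior odds ÷ LR.
Posterior odds = 0.642/(1−0.642) = 1.7933. LR = 0.84/0.11 = 7.6364.
Prior odds = 1.7933/7.6364 = 0.2348, so P(C) = 0.2348/(1+0.2348) ≈ 0.19.

P(C) = 0.19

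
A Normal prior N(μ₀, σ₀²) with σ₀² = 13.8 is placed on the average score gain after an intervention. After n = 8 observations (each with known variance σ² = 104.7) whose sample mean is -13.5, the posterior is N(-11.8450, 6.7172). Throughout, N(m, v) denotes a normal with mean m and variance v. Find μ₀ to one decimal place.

With known observation variance, the Normal–Normal posterior has precision τ_n = τ₀ + n/σ² and mean μ_n = (τ₀μ₀ + (n/σ²)x̄)/τ_n.
Here τ₀ = 1/13.8 = 0.072464 and τ_data = 8/104.7 = 0.076409, so τ_n = 0.148873.
Rearranging for μ₀: μ₀ = (μ_n·τ_n − τ_data·x̄)/τ₀ = (-11.8450·0.148873 − 0.076409·-13.5) / 0.072464 = -0.731879/0.072464 ≈ -10.1.

μ₀ = -10.1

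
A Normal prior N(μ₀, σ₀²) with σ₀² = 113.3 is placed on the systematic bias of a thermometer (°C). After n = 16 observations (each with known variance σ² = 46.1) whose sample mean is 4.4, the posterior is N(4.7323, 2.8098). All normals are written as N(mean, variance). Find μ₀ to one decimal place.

With known observation variance, the Normal–Normal posterior has precision τ_n = τ₀ + n/σ² and mean μ_n = (τ₀μ₀ + (n/σ²)x̄)/τ_n.
Here τ₀ = 1/113.3 = 0.008826 and τ_data = 16/46.1 = 0.347072, so τ_n = 0.355898.
Rearranging for μ₀: μ₀ = (μ_n·τ_n − τ_data·x̄)/τ₀ = (4.7323·0.355898 − 0.347072·4.4) / 0.008826 = 0.157099/0.008826 ≈ 17.8.

μ₀ = 17.8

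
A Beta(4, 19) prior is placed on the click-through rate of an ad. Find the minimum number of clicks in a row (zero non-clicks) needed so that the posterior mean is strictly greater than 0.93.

After k clicks and 0 non-clicks the posterior is Beta(4+k, 19), with mean (4+k)/(4+19+k).
Set (4+k)/(23+k) > 0.93 and solve: k > (0.93·23 − 4)/(1 − 0.93) = 248.429.
The smallest integer exceeding 248.429 is 249, and checking k=249: (253)/(272) = 0.9301 > 0.93.

k = 249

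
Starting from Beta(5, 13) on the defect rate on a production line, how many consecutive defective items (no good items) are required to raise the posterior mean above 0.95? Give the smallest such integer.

k = 243

After k defective items and 0 good items the posterior is Beta(5+k, 13), with mean (5+k)/(5+13+k).
Set (5+k)/(18+k) > 0.95 and solve: k > (0.95·18 − 5)/(1 − 0.95) = 242.000.
The smallest integer exceeding 242.000 is 243, and checking k=243: (248)/(261) = 0.9502 > 0.95.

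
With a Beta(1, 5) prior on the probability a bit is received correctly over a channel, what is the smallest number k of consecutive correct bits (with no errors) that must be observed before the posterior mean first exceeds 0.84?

After k correct bits and 0 errors the posterior is Beta(1+k, 5), with mean (1+k)/(1+5+k).
Set (1+k)/(6+k) > 0.84 and solve: k > (0.84·6 − 1)/(1 − 0.84) = 25.250.
The smallest integer exceeding 25.250 is 26.

k = 26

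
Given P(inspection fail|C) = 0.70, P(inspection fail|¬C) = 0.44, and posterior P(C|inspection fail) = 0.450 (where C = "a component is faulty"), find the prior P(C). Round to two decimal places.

In odds form, posterior odds = prior odds × likelihood ratio, so prior odds = posterior odds ÷ LR.
Posterior odds = 0.450/(1−0.450) = 0.8182. LR = 0.70/0.44 = 1.5909.
Prior odds = 0.8182/1.5909 = 0.5143, so P(C) = 0.5143/(1+0.5143) ≈ 0.34.

P(C) = 0.34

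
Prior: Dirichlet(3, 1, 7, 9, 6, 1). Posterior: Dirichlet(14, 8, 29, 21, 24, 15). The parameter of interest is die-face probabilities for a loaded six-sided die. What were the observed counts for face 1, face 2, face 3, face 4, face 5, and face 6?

For a Dirichlet(α) prior with multinomial counts c, the posterior is Dirichlet(α + c) componentwise.
Counts are posterior − prior componentwise: 14−3=11, 8−1=7, 29−7=22, 21−9=12, 24−6=18, 15−1=14.

counts (11, 7, 22, 12, 18, 14)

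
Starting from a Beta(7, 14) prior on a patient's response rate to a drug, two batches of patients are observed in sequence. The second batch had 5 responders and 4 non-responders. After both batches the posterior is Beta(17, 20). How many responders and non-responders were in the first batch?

Sequential conjugate updates are equivalent to a single update on the pooled data, so total successes = posterior α − prior α and total failures = posterior β − prior β.
Total across both batches: 17−7=10 responders, 20−14=6 non-responders.
Subtract the second batch: 10−5=5 responders and 6−4=2 non-responders.

5 responders and 2 non-responders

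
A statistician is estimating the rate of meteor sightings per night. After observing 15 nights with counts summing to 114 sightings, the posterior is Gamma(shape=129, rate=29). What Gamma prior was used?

A Gamma(α, β) prior (rate parametrization) on a Poisson rate with n observations summing to S gives posterior Gamma(α+S, β+n).
So α = 129 − 114 = 15 and β = 29 − 15 = 14.

Gamma(shape=15, rate=14)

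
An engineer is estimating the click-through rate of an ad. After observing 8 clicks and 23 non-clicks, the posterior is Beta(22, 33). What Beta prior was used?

Beta(14, 10)

Under Beta–binomial conjugacy the posterior parameters are (α+s, β+f).
So α = 22 − 8 = 14 and β = 33 − 23 = 10.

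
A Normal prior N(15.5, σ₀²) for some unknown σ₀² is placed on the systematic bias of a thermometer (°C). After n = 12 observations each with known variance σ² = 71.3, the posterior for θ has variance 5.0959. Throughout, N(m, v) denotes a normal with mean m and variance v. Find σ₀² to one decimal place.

For the Normal–Normal model with known σ², precisions add: τ_n = τ₀ + n/σ².
So 1/σ₀² = 1/5.0959 − 12/71.3 = 0.196236 − 0.168303 = 0.027933.
Hence σ₀² = 1/0.027933 ≈ 35.8.

σ₀² = 35.8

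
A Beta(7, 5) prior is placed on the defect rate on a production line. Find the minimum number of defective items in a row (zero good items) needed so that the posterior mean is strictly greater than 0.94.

After k defective items and 0 good items the posterior is Beta(7+k, 5), with mean (7+k)/(7+5+k).
Set (7+k)/(12+k) > 0.94 and solve: k > (0.94·12 − 7)/(1 − 0.94) = 71.333.
The smallest integer exceeding 71.333 is 72.

k = 72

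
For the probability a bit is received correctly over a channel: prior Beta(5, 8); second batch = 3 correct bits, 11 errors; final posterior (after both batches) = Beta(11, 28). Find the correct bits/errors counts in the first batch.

3 correct bits and 9 errors

Sequential conjugate updates are equivalent to a single update on the pooled data, so total successes = posterior α − prior α and total failures = posterior β − prior β.
Total across both batches: 11−5=6 correct bits, 28−8=20 errors.
Subtract the second batch: 6−3=3 correct bits and 20−11=9 errors.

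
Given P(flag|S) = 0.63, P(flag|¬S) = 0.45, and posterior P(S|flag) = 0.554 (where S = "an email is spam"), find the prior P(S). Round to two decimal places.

P(S) = 0.47

Bayes' rule in odds form gives O(S|E) = O(S)·[P(E|S)/P(E|¬S)], hence O(S) = O(S|E)/LR.
Posterior odds = 0.554/(1−0.554) = 1.2422. LR = 0.63/0.45 = 1.4000.
Prior odds = 1.2422/1.4000 = 0.8873, so P(S) = 0.8873/(1+0.8873) ≈ 0.47.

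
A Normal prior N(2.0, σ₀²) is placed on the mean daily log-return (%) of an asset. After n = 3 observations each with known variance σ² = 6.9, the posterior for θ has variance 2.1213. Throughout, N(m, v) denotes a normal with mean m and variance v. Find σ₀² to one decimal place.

For the Normal–Normal model with known σ², precisions add: τ_n = τ₀ + n/σ².
So 1/σ₀² = 1/2.1213 − 3/6.9 = 0.471409 − 0.434783 = 0.036626.
Hence σ₀² = 1/0.036626 ≈ 27.3.

σ₀² = 27.3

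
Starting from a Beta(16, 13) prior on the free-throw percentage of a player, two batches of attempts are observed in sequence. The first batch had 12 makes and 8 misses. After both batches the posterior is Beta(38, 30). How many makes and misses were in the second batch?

Sequential conjugate updates are equivalent to a single update on the pooled data, so total successes = posterior α − prior α and total failures = posterior β − prior β.
Total across both batches: 38−16=22 makes, 30−13=17 misses.
Subtract the first batch: 22−12=10 makes and 17−8=9 misses.

10 makes and 9 misses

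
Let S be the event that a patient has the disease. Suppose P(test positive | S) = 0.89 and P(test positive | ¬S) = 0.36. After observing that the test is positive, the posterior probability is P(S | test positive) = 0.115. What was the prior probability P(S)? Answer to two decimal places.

P(S) = 0.05

Bayes' rule in odds form gives O(S|E) = O(S)·[P(E|S)/P(E|¬S)], hence O(S) = O(S|E)/LR.
Posterior odds = 0.115/(1−0.115) = 0.1299. LR = 0.89/0.36 = 2.4722.
Prior odds = 0.1299/2.4722 = 0.0525, so P(S) = 0.0525/(1+0.0525) ≈ 0.05.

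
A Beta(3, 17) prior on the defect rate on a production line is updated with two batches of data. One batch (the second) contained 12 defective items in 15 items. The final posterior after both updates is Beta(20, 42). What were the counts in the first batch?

5 defective items and 22 good items

Because Beta–binomial updating is additive in the counts, the combined data contributed (α_post−α_prior, β_post−β_prior) successes and failures.
Total across both batches: 20−3=17 defective items, 42−17=25 good items.
Subtract the second batch: 17−12=5 defective items and 25−3=22 good items.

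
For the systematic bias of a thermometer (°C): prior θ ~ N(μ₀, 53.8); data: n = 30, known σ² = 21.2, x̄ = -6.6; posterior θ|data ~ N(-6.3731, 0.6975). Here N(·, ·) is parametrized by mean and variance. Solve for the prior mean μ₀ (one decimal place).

μ₀ = 10.9

With known observation variance, the Normal–Normal posterior has precision τ_n = τ₀ + n/σ² and mean μ_n = (τ₀μ₀ + (n/σ²)x̄)/τ_n.
Here τ₀ = 1/53.8 = 0.018587 and τ_data = 30/21.2 = 1.415094, so τ_n = 1.433681.
Rearranging for μ₀: μ₀ = (μ_n·τ_n − τ_data·x̄)/τ₀ = (-6.3731·1.433681 − 1.415094·-6.6) / 0.018587 = 0.202628/0.018587 ≈ 10.9.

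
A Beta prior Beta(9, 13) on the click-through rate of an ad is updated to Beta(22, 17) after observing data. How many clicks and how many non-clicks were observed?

A Beta(a, b) prior with s successes and f failures in binomial data gives a Beta(a+s, b+f) posterior.
Match parameters: s=22−9=13, f=17−13=4.

13 clicks and 4 non-clicks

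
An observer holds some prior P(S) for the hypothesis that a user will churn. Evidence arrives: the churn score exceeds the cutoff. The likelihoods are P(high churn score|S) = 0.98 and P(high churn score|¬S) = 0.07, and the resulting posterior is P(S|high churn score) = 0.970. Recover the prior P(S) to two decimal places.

P(S) = 0.70

In odds form, posterior odds = prior odds × likelihood ratio, so prior odds = posterior odds ÷ LR.
Posterior odds = 0.970/(1−0.970) = 32.3333. LR = 0.98/0.07 = 14.0000.
Prior odds = 32.3333/14.0000 = 2.3095, so P(S) = 2.3095/(1+2.3095) ≈ 0.70.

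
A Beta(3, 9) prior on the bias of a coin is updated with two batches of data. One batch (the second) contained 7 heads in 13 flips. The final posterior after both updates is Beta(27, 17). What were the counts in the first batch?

17 heads and 2 tails

Sequential conjugate updates are equivalent to a single update on the pooled data, so total successes = posterior α − prior α and total failures = posterior β − prior β.
Total across both batches: 27−3=24 heads, 17−9=8 tails.
Subtract the second batch: 24−7=17 heads and 8−6=2 tails.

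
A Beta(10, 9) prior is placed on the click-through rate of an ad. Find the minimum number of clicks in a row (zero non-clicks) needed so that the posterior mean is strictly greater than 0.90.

k = 72

After k clicks and 0 non-clicks the posterior is Beta(10+k, 9), with mean (10+k)/(10+9+k).
Set (10+k)/(19+k) > 0.90 and solve: k > (0.90·19 − 10)/(1 − 0.90) = 71.000.
The smallest integer exceeding 71.000 is 72.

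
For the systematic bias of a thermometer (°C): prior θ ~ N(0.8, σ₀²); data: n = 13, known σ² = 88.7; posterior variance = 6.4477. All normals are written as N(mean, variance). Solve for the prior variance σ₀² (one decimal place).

σ₀² = 117.2

For the Normal–Normal model with known σ², precisions add: τ_n = τ₀ + n/σ².
So 1/σ₀² = 1/6.4477 − 13/88.7 = 0.155094 − 0.146561 = 0.008533.
Hence σ₀² = 1/0.008533 ≈ 117.2.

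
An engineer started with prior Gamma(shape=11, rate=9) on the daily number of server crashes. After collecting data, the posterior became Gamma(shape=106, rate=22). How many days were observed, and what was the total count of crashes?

Gamma–Poisson conjugacy: posterior shape = α + Σxᵢ, posterior rate = β + n.
Matching: Σxᵢ = 106 − 11 = 95 and n = 22 − 9 = 13.

n = 13 days with total 95 crashes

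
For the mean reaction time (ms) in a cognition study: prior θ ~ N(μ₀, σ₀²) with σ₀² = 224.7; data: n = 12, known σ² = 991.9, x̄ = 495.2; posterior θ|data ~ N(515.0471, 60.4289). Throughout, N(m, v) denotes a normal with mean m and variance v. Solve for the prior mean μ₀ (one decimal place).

μ₀ = 569.0

With known observation variance, the Normal–Normal posterior has precision τ_n = τ₀ + n/σ² and mean μ_n = (τ₀μ₀ + (n/σ²)x̄)/τ_n.
Here τ₀ = 1/224.7 = 0.004450 and τ_data = 12/991.9 = 0.012098, so τ_n = 0.016548.
Rearranging for μ₀: μ₀ = (μ_n·τ_n − τ_data·x̄)/τ₀ = (515.0471·0.016548 − 0.012098·495.2) / 0.004450 = 2.532070/0.004450 ≈ 569.0.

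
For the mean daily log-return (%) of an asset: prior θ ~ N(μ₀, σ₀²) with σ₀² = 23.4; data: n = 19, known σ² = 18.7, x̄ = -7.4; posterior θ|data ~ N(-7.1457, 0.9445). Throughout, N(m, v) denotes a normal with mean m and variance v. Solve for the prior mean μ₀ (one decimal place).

μ₀ = -1.1

With known observation variance, the Normal–Normal posterior has precision τ_n = τ₀ + n/σ² and mean μ_n = (τ₀μ₀ + (n/σ²)x̄)/τ_n.
Here τ₀ = 1/23.4 = 0.042735 and τ_data = 19/18.7 = 1.016043, so τ_n = 1.058778.
Rearranging for μ₀: μ₀ = (μ_n·τ_n − τ_data·x̄)/τ₀ = (-7.1457·1.058778 − 1.016043·-7.4) / 0.042735 = -0.046992/0.042735 ≈ -1.1.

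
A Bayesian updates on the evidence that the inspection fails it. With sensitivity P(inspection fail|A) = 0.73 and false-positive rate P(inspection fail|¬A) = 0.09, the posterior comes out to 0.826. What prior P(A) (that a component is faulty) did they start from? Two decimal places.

P(A) = 0.37

Bayes' rule in odds form gives O(A|E) = O(A)·[P(E|A)/P(E|¬A)], hence O(A) = O(A|E)/LR.
Posterior odds = 0.826/(1−0.826) = 4.7471. LR = 0.73/0.09 = 8.1111.
Prior odds = 4.7471/8.1111 = 0.5853, so P(A) = 0.5853/(1+0.5853) ≈ 0.37.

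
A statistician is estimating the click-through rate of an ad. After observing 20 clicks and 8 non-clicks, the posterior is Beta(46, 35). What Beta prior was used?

Under Beta–binomial conjugacy the posterior parameters are (α+s, β+f).
So α = 46 − 20 = 26 and β = 35 − 8 = 27.

Beta(26, 27)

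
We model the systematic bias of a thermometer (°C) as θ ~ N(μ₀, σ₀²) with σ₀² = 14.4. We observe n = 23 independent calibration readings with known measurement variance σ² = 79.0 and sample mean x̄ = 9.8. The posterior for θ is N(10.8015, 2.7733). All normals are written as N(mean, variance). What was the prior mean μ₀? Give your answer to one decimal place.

μ₀ = 15.0

The posterior mean is a precision-weighted average: μ_n = (τ₀μ₀ + τ_data·x̄)/(τ₀+τ_data), with τ₀=1/σ₀² and τ_data=n/σ².
Here τ₀ = 1/14.4 = 0.069444 and τ_data = 23/79.0 = 0.291139, so τ_n = 0.360583.
Rearranging for μ₀: μ₀ = (μ_n·τ_n − τ_data·x̄)/τ₀ = (10.8015·0.360583 − 0.291139·9.8) / 0.069444 = 1.041675/0.069444 ≈ 15.0.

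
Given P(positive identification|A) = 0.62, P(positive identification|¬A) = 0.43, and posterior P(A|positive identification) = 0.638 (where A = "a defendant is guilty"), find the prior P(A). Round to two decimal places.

In odds form, posterior odds = prior odds × likelihood ratio, so prior odds = posterior odds ÷ LR.
Posterior odds = 0.638/(1−0.638) = 1.7624. LR = 0.62/0.43 = 1.4419.
Prior odds = 1.7624/1.4419 = 1.2223, so P(A) = 1.2223/(1+1.2223) ≈ 0.55.

P(A) = 0.55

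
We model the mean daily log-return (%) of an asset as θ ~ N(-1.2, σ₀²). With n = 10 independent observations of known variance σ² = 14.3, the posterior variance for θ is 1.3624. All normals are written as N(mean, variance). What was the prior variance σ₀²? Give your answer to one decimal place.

For the Normal–Normal model with known σ², precisions add: τ_n = τ₀ + n/σ².
So 1/σ₀² = 1/1.3624 − 10/14.3 = 0.733999 − 0.699301 = 0.034698.
Hence σ₀² = 1/0.034698 ≈ 28.8.

σ₀² = 28.8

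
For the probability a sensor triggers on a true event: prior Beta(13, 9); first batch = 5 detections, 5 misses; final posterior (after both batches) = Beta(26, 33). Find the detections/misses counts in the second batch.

8 detections and 19 misses

Sequential conjugate updates are equivalent to a single update on the pooled data, so total successes = posterior α − prior α and total failures = posterior β − prior β.
Total across both batches: 26−13=13 detections, 33−9=24 misses.
Subtract the first batch: 13−5=8 detections and 24−5=19 misses.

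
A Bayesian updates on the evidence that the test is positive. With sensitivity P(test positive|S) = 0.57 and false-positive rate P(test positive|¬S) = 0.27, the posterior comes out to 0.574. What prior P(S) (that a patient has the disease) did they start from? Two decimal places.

Bayes' rule in odds form gives O(S|E) = O(S)·[P(E|S)/P(E|¬S)], hence O(S) = O(S|E)/LR.
Posterior odds = 0.574/(1−0.574) = 1.3474. LR = 0.57/0.27 = 2.1111.
Prior odds = 1.3474/2.1111 = 0.6382, so P(S) = 0.6382/(1+0.6382) ≈ 0.39.

P(S) = 0.39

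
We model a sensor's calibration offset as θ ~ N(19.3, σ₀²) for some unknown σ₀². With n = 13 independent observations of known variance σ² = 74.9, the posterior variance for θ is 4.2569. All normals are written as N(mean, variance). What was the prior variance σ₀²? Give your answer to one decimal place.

σ₀² = 16.3

For the Normal–Normal model with known σ², precisions add: τ_n = τ₀ + n/σ².
So 1/σ₀² = 1/4.2569 − 13/74.9 = 0.234913 − 0.173565 = 0.061348.
Hence σ₀² = 1/0.061348 ≈ 16.3.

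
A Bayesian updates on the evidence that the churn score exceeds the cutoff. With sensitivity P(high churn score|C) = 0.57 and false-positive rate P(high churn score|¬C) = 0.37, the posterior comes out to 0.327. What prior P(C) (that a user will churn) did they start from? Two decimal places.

Bayes' rule in odds form gives O(C|E) = O(C)·[P(E|C)/P(E|¬C)], hence O(C) = O(C|E)/LR.
Posterior odds = 0.327/(1−0.327) = 0.4859. LR = 0.57/0.37 = 1.5405.
Prior odds = 0.4859/1.5405 = 0.3154, so P(C) = 0.3154/(1+0.3154) ≈ 0.24.

P(C) = 0.24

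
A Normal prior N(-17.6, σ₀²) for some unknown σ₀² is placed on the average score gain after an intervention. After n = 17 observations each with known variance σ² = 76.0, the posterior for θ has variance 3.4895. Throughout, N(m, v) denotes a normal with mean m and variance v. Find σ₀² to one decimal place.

For the Normal–Normal model with known σ², precisions add: τ_n = τ₀ + n/σ².
So 1/σ₀² = 1/3.4895 − 17/76.0 = 0.286574 − 0.223684 = 0.062890.
Hence σ₀² = 1/0.062890 ≈ 15.9.

σ₀² = 15.9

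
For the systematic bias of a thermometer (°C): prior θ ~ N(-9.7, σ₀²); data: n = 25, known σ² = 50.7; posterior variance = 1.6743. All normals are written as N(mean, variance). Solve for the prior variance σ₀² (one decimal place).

σ₀² = 9.6

For the Normal–Normal model with known σ², precisions add: τ_n = τ₀ + n/σ².
So 1/σ₀² = 1/1.6743 − 25/50.7 = 0.597265 − 0.493097 = 0.104168.
Hence σ₀² = 1/0.104168 ≈ 9.6.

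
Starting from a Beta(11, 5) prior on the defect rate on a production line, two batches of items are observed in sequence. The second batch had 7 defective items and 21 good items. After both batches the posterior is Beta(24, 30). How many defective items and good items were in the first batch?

Because Beta–binomial updating is additive in the counts, the combined data contributed (α_post−α_prior, β_post−β_prior) successes and failures.
Total across both batches: 24−11=13 defective items, 30−5=25 good items.
Subtract the second batch: 13−7=6 defective items and 25−21=4 good items.

6 defective items and 4 good items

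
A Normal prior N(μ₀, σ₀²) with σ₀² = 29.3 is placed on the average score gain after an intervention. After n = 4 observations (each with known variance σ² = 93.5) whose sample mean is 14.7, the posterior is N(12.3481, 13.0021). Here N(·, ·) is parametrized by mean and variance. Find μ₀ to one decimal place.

μ₀ = 9.4

With known observation variance, the Normal–Normal posterior has precision τ_n = τ₀ + n/σ² and mean μ_n = (τ₀μ₀ + (n/σ²)x̄)/τ_n.
Here τ₀ = 1/29.3 = 0.034130 and τ_data = 4/93.5 = 0.042781, so τ_n = 0.076911.
Rearranging for μ₀: μ₀ = (μ_n·τ_n − τ_data·x̄)/τ₀ = (12.3481·0.076911 − 0.042781·14.7) / 0.034130 = 0.320824/0.034130 ≈ 9.4.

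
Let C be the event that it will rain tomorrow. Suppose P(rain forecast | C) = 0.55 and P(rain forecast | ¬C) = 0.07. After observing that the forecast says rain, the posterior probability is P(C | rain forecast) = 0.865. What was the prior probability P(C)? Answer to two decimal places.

In odds form, posterior odds = prior odds × likelihood ratio, so prior odds = posterior odds ÷ LR.
Posterior odds = 0.865/(1−0.865) = 6.4074. LR = 0.55/0.07 = 7.8571.
Prior odds = 6.4074/7.8571 = 0.8155, so P(C) = 0.8155/(1+0.8155) ≈ 0.45.

P(C) = 0.45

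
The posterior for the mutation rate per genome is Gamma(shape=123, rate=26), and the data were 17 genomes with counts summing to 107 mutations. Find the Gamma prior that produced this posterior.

A Gamma(α, β) prior (rate parametrization) on a Poisson rate with n observations summing to S gives posterior Gamma(α+S, β+n).
So α = 123 − 107 = 16 and β = 26 − 17 = 9.

Gamma(shape=16, rate=9)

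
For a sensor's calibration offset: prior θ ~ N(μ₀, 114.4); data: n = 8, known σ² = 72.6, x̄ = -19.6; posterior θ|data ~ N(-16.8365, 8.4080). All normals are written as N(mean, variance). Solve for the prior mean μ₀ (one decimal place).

The posterior mean is a precision-weighted average: μ_n = (τ₀μ₀ + τ_data·x̄)/(τ₀+τ_data), with τ₀=1/σ₀² and τ_data=n/σ².
Here τ₀ = 1/114.4 = 0.008741 and τ_data = 8/72.6 = 0.110193, so τ_n = 0.118934.
Rearranging for μ₀: μ₀ = (μ_n·τ_n − τ_data·x̄)/τ₀ = (-16.8365·0.118934 − 0.110193·-19.6) / 0.008741 = 0.157351/0.008741 ≈ 18.0.

μ₀ = 18.0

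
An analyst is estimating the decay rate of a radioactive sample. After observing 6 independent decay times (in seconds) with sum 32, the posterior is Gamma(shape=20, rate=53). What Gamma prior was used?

Gamma(shape=14, rate=21)

For an exponential likelihood with a Gamma(α, β) prior on the rate, n observations with total T give posterior Gamma(α+n, β+T).
So α = 20 − 6 = 14 and β = 53 − 32 = 21.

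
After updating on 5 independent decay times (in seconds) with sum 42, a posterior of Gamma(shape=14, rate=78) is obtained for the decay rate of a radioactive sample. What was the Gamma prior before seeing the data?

For an exponential likelihood with a Gamma(α, β) prior on the rate, n observations with total T give posterior Gamma(α+n, β+T).
So α = 14 − 5 = 9 and β = 78 − 42 = 36.

Gamma(shape=9, rate=36)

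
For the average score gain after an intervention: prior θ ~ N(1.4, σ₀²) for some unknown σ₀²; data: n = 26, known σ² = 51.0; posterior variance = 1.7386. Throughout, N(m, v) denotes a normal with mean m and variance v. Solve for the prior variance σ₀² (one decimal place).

σ₀² = 15.3

For the Normal–Normal model with known σ², precisions add: τ_n = τ₀ + n/σ².
So 1/σ₀² = 1/1.7386 − 26/51.0 = 0.575175 − 0.509804 = 0.065371.
Hence σ₀² = 1/0.065371 ≈ 15.3.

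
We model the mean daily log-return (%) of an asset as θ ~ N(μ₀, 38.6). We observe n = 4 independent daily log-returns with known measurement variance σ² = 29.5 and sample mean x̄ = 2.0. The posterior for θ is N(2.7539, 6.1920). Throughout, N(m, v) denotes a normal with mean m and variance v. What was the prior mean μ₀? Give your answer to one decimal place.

With known observation variance, the Normal–Normal posterior has precision τ_n = τ₀ + n/σ² and mean μ_n = (τ₀μ₀ + (n/σ²)x̄)/τ_n.
Here τ₀ = 1/38.6 = 0.025907 and τ_data = 4/29.5 = 0.135593, so τ_n = 0.161500.
Rearranging for μ₀: μ₀ = (μ_n·τ_n − τ_data·x̄)/τ₀ = (2.7539·0.161500 − 0.135593·2.0) / 0.025907 = 0.173569/0.025907 ≈ 6.7.

μ₀ = 6.7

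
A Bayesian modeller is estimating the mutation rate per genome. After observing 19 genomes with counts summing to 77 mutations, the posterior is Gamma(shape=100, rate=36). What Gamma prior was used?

Gamma(shape=23, rate=17)

A Gamma(α, β) prior (rate parametrization) on a Poisson rate with n observations summing to S gives posterior Gamma(α+S, β+n).
So α = 100 − 77 = 23 and β = 36 − 19 = 17.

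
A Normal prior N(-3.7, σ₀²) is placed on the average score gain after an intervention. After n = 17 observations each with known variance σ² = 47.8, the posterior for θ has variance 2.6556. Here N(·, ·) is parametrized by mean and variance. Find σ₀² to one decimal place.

For the Normal–Normal model with known σ², precisions add: τ_n = τ₀ + n/σ².
So 1/σ₀² = 1/2.6556 − 17/47.8 = 0.376563 − 0.355649 = 0.020914.
Hence σ₀² = 1/0.020914 ≈ 47.8.

σ₀² = 47.8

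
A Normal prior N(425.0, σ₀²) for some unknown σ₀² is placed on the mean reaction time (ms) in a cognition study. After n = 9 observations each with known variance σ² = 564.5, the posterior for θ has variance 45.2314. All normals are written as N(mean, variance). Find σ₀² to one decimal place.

σ₀² = 162.2

Posterior precision equals prior precision plus data precision: 1/σ_n² = 1/σ₀² + n/σ².
So 1/σ₀² = 1/45.2314 − 9/564.5 = 0.022109 − 0.015943 = 0.006166.
Hence σ₀² = 1/0.006166 ≈ 162.2.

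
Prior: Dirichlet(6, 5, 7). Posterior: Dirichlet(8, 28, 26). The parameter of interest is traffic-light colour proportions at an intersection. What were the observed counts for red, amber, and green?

counts (2, 23, 19)

For a Dirichlet(α) prior with multinomial counts c, the posterior is Dirichlet(α + c) componentwise.
Counts are posterior − prior componentwise: 8−6=2, 28−5=23, 26−7=19.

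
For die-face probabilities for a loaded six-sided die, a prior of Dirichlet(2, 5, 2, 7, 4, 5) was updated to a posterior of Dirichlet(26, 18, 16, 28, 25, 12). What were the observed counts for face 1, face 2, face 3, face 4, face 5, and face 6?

For a Dirichlet(α) prior with multinomial counts c, the posterior is Dirichlet(α + c) componentwise.
Counts are posterior − prior componentwise: 26−2=24, 18−5=13, 16−2=14, 28−7=21, 25−4=21, 12−5=7.

counts (24, 13, 14, 21, 21, 7)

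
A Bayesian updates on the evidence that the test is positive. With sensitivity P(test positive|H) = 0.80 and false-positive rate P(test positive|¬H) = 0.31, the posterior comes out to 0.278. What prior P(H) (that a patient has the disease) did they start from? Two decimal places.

P(H) = 0.13

Bayes' rule in odds form gives O(H|E) = O(H)·[P(E|H)/P(E|¬H)], hence O(H) = O(H|E)/LR.
Posterior odds = 0.278/(1−0.278) = 0.3850. LR = 0.80/0.31 = 2.5806.
Prior odds = 0.3850/2.5806 = 0.1492, so P(H) = 0.1492/(1+0.1492) ≈ 0.13.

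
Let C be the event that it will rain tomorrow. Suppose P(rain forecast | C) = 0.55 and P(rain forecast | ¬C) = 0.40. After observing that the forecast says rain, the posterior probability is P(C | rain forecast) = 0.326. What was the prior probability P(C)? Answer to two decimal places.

P(C) = 0.26

Bayes' rule in odds form gives O(C|E) = O(C)·[P(E|C)/P(E|¬C)], hence O(C) = O(C|E)/LR.
Posterior odds = 0.326/(1−0.326) = 0.4837. LR = 0.55/0.40 = 1.3750.
Prior odds = 0.4837/1.3750 = 0.3518, so P(C) = 0.3518/(1+0.3518) ≈ 0.26.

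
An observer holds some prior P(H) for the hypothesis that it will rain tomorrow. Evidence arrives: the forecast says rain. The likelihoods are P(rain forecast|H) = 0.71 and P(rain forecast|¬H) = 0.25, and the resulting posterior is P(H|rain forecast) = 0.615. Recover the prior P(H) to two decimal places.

P(H) = 0.36

Bayes' rule in odds form gives O(H|E) = O(H)·[P(E|H)/P(E|¬H)], hence O(H) = O(H|E)/LR.
Posterior odds = 0.615/(1−0.615) = 1.5974. LR = 0.71/0.25 = 2.8400.
Prior odds = 1.5974/2.8400 = 0.5625, so P(H) = 0.5625/(1+0.5625) ≈ 0.36.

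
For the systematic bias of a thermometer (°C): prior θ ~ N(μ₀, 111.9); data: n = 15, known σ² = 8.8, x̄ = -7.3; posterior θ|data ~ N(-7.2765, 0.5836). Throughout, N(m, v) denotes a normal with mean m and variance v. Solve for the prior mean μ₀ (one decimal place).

The posterior mean is a precision-weighted average: μ_n = (τ₀μ₀ + τ_data·x̄)/(τ₀+τ_data), with τ₀=1/σ₀² and τ_data=n/σ².
Here τ₀ = 1/111.9 = 0.008937 and τ_data = 15/8.8 = 1.704545, so τ_n = 1.713482.
Rearranging for μ₀: μ₀ = (μ_n·τ_n − τ_data·x̄)/τ₀ = (-7.2765·1.713482 − 1.704545·-7.3) / 0.008937 = -0.024973/0.008937 ≈ -2.8.

μ₀ = -2.8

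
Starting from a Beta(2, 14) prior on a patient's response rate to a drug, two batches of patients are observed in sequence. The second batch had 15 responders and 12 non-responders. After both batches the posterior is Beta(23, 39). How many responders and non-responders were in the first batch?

Because Beta–binomial updating is additive in the counts, the combined data contributed (α_post−α_prior, β_post−β_prior) successes and failures.
Total across both batches: 23−2=21 responders, 39−14=25 non-responders.
Subtract the second batch: 21−15=6 responders and 25−12=13 non-responders.

6 responders and 13 non-responders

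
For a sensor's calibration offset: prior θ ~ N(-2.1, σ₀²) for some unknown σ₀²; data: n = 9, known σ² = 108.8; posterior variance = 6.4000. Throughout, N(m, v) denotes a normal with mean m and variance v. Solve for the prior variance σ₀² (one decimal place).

Posterior precision equals prior precision plus data precision: 1/σ_n² = 1/σ₀² + n/σ².
So 1/σ₀² = 1/6.4000 − 9/108.8 = 0.156250 − 0.082721 = 0.073529.
Hence σ₀² = 1/0.073529 ≈ 13.6.

σ₀² = 13.6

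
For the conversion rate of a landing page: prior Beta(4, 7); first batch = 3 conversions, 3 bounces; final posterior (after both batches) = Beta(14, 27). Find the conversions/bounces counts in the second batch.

7 conversions and 17 bounces

Because Beta–binomial updating is additive in the counts, the combined data contributed (α_post−α_prior, β_post−β_prior) successes and failures.
Total across both batches: 14−4=10 conversions, 27−7=20 bounces.
Subtract the first batch: 10−3=7 conversions and 20−3=17 bounces.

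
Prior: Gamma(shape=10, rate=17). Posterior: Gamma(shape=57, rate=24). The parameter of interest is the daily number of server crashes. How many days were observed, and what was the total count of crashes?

n = 7 days with total 47 crashes

Gamma–Poisson conjugacy: posterior shape = α + Σxᵢ, posterior rate = β + n.
Matching: Σxᵢ = 57 − 10 = 47 and n = 24 − 17 = 7.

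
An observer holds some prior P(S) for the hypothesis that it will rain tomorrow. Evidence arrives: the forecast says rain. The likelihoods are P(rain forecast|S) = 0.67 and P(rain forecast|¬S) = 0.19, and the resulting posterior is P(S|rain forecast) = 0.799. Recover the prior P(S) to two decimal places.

P(S) = 0.53

Bayes' rule in odds form gives O(S|E) = O(S)·[P(E|S)/P(E|¬S)], hence O(S) = O(S|E)/LR.
Posterior odds = 0.799/(1−0.799) = 3.9751. LR = 0.67/0.19 = 3.5263.
Prior odds = 3.9751/3.5263 = 1.1273, so P(S) = 1.1273/(1+1.1273) ≈ 0.53.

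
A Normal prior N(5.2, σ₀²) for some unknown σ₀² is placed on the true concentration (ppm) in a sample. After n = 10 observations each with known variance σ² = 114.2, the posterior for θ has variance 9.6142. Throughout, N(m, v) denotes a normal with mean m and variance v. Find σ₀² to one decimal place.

σ₀² = 60.8

For the Normal–Normal model with known σ², precisions add: τ_n = τ₀ + n/σ².
So 1/σ₀² = 1/9.6142 − 10/114.2 = 0.104013 − 0.087566 = 0.016447.
Hence σ₀² = 1/0.016447 ≈ 60.8.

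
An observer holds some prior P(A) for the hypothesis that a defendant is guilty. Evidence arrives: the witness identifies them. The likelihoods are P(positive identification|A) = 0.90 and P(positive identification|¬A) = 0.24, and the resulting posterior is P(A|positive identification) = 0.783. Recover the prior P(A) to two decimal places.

P(A) = 0.49

In odds form, posterior odds = prior odds × likelihood ratio, so prior odds = posterior odds ÷ LR.
Posterior odds = 0.783/(1−0.783) = 3.6083. LR = 0.90/0.24 = 3.7500.
Prior odds = 3.6083/3.7500 = 0.9622, so P(A) = 0.9622/(1+0.9622) ≈ 0.49.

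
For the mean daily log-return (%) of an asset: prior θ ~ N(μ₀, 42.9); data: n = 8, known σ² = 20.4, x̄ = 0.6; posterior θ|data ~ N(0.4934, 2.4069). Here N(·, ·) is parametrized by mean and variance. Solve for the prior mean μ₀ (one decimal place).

With known observation variance, the Normal–Normal posterior has precision τ_n = τ₀ + n/σ² and mean μ_n = (τ₀μ₀ + (n/σ²)x̄)/τ_n.
Here τ₀ = 1/42.9 = 0.023310 and τ_data = 8/20.4 = 0.392157, so τ_n = 0.415467.
Rearranging for μ₀: μ₀ = (μ_n·τ_n − τ_data·x̄)/τ₀ = (0.4934·0.415467 − 0.392157·0.6) / 0.023310 = -0.030303/0.023310 ≈ -1.3.

μ₀ = -1.3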